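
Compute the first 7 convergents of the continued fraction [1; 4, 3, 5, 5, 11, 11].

Using the convergent recurrence p_i = a_i*p_{i-1} + p_{i-2}, q_i = a_i*q_{i-1} + q_{i-2} with p_{-2}=0, p_{-1}=1, q_{-2}=1, q_{-1}=0:
  i=0: a_0=1, p_0 = 1*1 + 0 = 1, q_0 = 1*0 + 1 = 1.
  i=1: a_1=4, p_1 = 4*1 + 1 = 5, q_1 = 4*1 + 0 = 4.
  i=2: a_2=3, p_2 = 3*5 + 1 = 16, q_2 = 3*4 + 1 = 13.
  i=3: a_3=5, p_3 = 5*16 + 5 = 85, q_3 = 5*13 + 4 = 69.
  i=4: a_4=5, p_4 = 5*85 + 16 = 441, q_4 = 5*69 + 13 = 358.
  i=5: a_5=11, p_5 = 11*441 + 85 = 4936, q_5 = 11*358 + 69 = 4007.
  i=6: a_6=11, p_6 = 11*4936 + 441 = 54737, q_6 = 11*4007 + 358 = 44435.

1/1, 5/4, 16/13, 85/69, 441/358, 4936/4007, 54737/44435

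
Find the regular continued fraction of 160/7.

Run the Euclidean algorithm on 160 and 7; the successive quotients are the partial quotients a_0, a_1, ... (each step inverts the fractional part left over by the previous one):
  160 = 22*7 + 6, so a_0 = 22.
  7 = 1*6 + 1, so a_1 = 1.
  6 = 6*1 + 0, so a_2 = 6.
The remainder reaches 0 after 3 divisions, so the expansion has 3 partial quotients, read off in order.

[22; 1, 6]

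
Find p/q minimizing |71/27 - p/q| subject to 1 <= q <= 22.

50/19

Expand x = 71/27 as a continued fraction with the Euclidean algorithm:
  71 = 2*27 + 17, so a_0 = 2.
  27 = 1*17 + 10, so a_1 = 1.
  17 = 1*10 + 7, so a_2 = 1.
  10 = 1*7 + 3, so a_3 = 1.
  7 = 2*3 + 1, so a_4 = 2.
  3 = 3*1 + 0, so a_5 = 3.
so x = [2; 1, 1, 1, 2, 3].
Convergents (p_i = a_i*p_{i-1} + p_{i-2}, q_i = a_i*q_{i-1} + q_{i-2} with p_{-2}=0, p_{-1}=1, q_{-2}=1, q_{-1}=0), until the denominator exceeds 22:
  i=0: a_0=2, p_0 = 2*1 + 0 = 2, q_0 = 2*0 + 1 = 1.
  i=1: a_1=1, p_1 = 1*2 + 1 = 3, q_1 = 1*1 + 0 = 1.
  i=2: a_2=1, p_2 = 1*3 + 2 = 5, q_2 = 1*1 + 1 = 2.
  i=3: a_3=1, p_3 = 1*5 + 3 = 8, q_3 = 1*2 + 1 = 3.
  i=4: a_4=2, p_4 = 2*8 + 5 = 21, q_4 = 2*3 + 2 = 8.
  i=5: a_5=3, p_5 = 3*21 + 8 = 71, q_5 = 3*8 + 3 = 27.
q_5 = 27 > 22, so the last convergent with denominator <= 22 is p_4/q_4 = 21/8.
The closest fraction with denominator <= 22 is either p_4/q_4 or the intermediate fraction (k*p_4 + p_3)/(k*q_4 + q_3) with the largest k >= 1 whose denominator stays <= 22; these approach x as k grows, and every other convergent or intermediate fraction in range is farther away.
Largest k: floor((22 - q_3)/q_4) = floor((22 - 3)/8) = 2.
That gives (2*21 + 8)/(2*8 + 3) = 50/19.
Compare the errors: |x - 21/8| = |71*8 - 21*27|/(27*8) = 1/216, and |x - 50/19| = |71*19 - 50*27|/(27*19) = 1/513.
Cross-multiplying, 1*216 = 216 < 513 = 1*513, so 1/513 is smaller: the intermediate fraction 50/19 is closer to x than 21/8.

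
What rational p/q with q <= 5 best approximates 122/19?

Expand x = 122/19 as a continued fraction with the Euclidean algorithm:
  122 = 6*19 + 8, so a_0 = 6.
  19 = 2*8 + 3, so a_1 = 2.
  8 = 2*3 + 2, so a_2 = 2.
  3 = 1*2 + 1, so a_3 = 1.
  2 = 2*1 + 0, so a_4 = 2.
so x = [6; 2, 2, 1, 2].
Convergents (p_i = a_i*p_{i-1} + p_{i-2}, q_i = a_i*q_{i-1} + q_{i-2} with p_{-2}=0, p_{-1}=1, q_{-2}=1, q_{-1}=0), until the denominator exceeds 5:
  i=0: a_0=6, p_0 = 6*1 + 0 = 6, q_0 = 6*0 + 1 = 1.
  i=1: a_1=2, p_1 = 2*6 + 1 = 13, q_1 = 2*1 + 0 = 2.
  i=2: a_2=2, p_2 = 2*13 + 6 = 32, q_2 = 2*2 + 1 = 5.
  i=3: a_3=1, p_3 = 1*32 + 13 = 45, q_3 = 1*5 + 2 = 7.
q_3 = 7 > 5, so the last convergent with denominator <= 5 is p_2/q_2 = 32/5.
The closest fraction with denominator <= 5 is either p_2/q_2 or the intermediate fraction (k*p_2 + p_1)/(k*q_2 + q_1) with the largest k >= 1 whose denominator stays <= 5; these approach x as k grows, and every other convergent or intermediate fraction in range is farther away.
Largest k: floor((5 - q_1)/q_2) = floor((5 - 2)/5) = 0.
Since k = 0, no intermediate fraction beyond p_2/q_2 has denominator <= 5, so the convergent 32/5 is the closest (its error is |122*5 - 32*19|/(19*5) = 2/95).

32/5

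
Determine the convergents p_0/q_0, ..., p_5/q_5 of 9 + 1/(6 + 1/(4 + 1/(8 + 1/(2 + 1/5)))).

9/1, 55/6, 229/25, 1887/206, 4003/437, 21902/2391

Using the convergent recurrence p_i = a_i*p_{i-1} + p_{i-2}, q_i = a_i*q_{i-1} + q_{i-2} with p_{-2}=0, p_{-1}=1, q_{-2}=1, q_{-1}=0:
  i=0: a_0=9, p_0 = 9*1 + 0 = 9, q_0 = 9*0 + 1 = 1.
  i=1: a_1=6, p_1 = 6*9 + 1 = 55, q_1 = 6*1 + 0 = 6.
  i=2: a_2=4, p_2 = 4*55 + 9 = 229, q_2 = 4*6 + 1 = 25.
  i=3: a_3=8, p_3 = 8*229 + 55 = 1887, q_3 = 8*25 + 6 = 206.
  i=4: a_4=2, p_4 = 2*1887 + 229 = 4003, q_4 = 2*206 + 25 = 437.
  i=5: a_5=5, p_5 = 5*4003 + 1887 = 21902, q_5 = 5*437 + 206 = 2391.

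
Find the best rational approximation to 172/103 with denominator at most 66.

107/64

Expand x = 172/103 as a continued fraction with the Euclidean algorithm:
  172 = 1*103 + 69, so a_0 = 1.
  103 = 1*69 + 34, so a_1 = 1.
  69 = 2*34 + 1, so a_2 = 2.
  34 = 34*1 + 0, so a_3 = 34.
so x = [1; 1, 2, 34].
Convergents (p_i = a_i*p_{i-1} + p_{i-2}, q_i = a_i*q_{i-1} + q_{i-2} with p_{-2}=0, p_{-1}=1, q_{-2}=1, q_{-1}=0), until the denominator exceeds 66:
  i=0: a_0=1, p_0 = 1*1 + 0 = 1, q_0 = 1*0 + 1 = 1.
  i=1: a_1=1, p_1 = 1*1 + 1 = 2, q_1 = 1*1 + 0 = 1.
  i=2: a_2=2, p_2 = 2*2 + 1 = 5, q_2 = 2*1 + 1 = 3.
  i=3: a_3=34, p_3 = 34*5 + 2 = 172, q_3 = 34*3 + 1 = 103.
q_3 = 103 > 66, so the last convergent with denominator <= 66 is p_2/q_2 = 5/3.
The closest fraction with denominator <= 66 is either p_2/q_2 or the intermediate fraction (k*p_2 + p_1)/(k*q_2 + q_1) with the largest k >= 1 whose denominator stays <= 66; these approach x as k grows, and every other convergent or intermediate fraction in range is farther away.
Largest k: floor((66 - q_1)/q_2) = floor((66 - 1)/3) = 21.
That gives (21*5 + 2)/(21*3 + 1) = 107/64.
Compare the errors: |x - 5/3| = |172*3 - 5*103|/(103*3) = 1/309, and |x - 107/64| = |172*64 - 107*103|/(103*64) = 13/6592.
Cross-multiplying, 13*309 = 4017 < 6592 = 1*6592, so 13/6592 is smaller: the intermediate fraction 107/64 is closer to x than 5/3.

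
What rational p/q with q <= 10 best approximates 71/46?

Expand x = 71/46 as a continued fraction with the Euclidean algorithm:
  71 = 1*46 + 25, so a_0 = 1.
  46 = 1*25 + 21, so a_1 = 1.
  25 = 1*21 + 4, so a_2 = 1.
  21 = 5*4 + 1, so a_3 = 5.
  4 = 4*1 + 0, so a_4 = 4.
so x = [1; 1, 1, 5, 4].
Convergents (p_i = a_i*p_{i-1} + p_{i-2}, q_i = a_i*q_{i-1} + q_{i-2} with p_{-2}=0, p_{-1}=1, q_{-2}=1, q_{-1}=0), until the denominator exceeds 10:
  i=0: a_0=1, p_0 = 1*1 + 0 = 1, q_0 = 1*0 + 1 = 1.
  i=1: a_1=1, p_1 = 1*1 + 1 = 2, q_1 = 1*1 + 0 = 1.
  i=2: a_2=1, p_2 = 1*2 + 1 = 3, q_2 = 1*1 + 1 = 2.
  i=3: a_3=5, p_3 = 5*3 + 2 = 17, q_3 = 5*2 + 1 = 11.
q_3 = 11 > 10, so the last convergent with denominator <= 10 is p_2/q_2 = 3/2.
The closest fraction with denominator <= 10 is either p_2/q_2 or the intermediate fraction (k*p_2 + p_1)/(k*q_2 + q_1) with the largest k >= 1 whose denominator stays <= 10; these approach x as k grows, and every other convergent or intermediate fraction in range is farther away.
Largest k: floor((10 - q_1)/q_2) = floor((10 - 1)/2) = 4.
That gives (4*3 + 2)/(4*2 + 1) = 14/9.
Compare the errors: |x - 3/2| = |71*2 - 3*46|/(46*2) = 4/92, and |x - 14/9| = |71*9 - 14*46|/(46*9) = 5/414.
Cross-multiplying, 5*92 = 460 < 1656 = 4*414, so 5/414 is smaller: the intermediate fraction 14/9 is closer to x than 3/2.

14/9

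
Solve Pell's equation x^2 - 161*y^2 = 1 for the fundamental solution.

(x, y) = (11775, 928)

First expand sqrt(161) as a continued fraction. With x_i = (sqrt(161) + m_i)/d_i and (m_0, d_0) = (0, 1): a_0 = floor(sqrt(161)) = 12, since 12^2 = 144 <= 161 < 169 = 13^2.
Iterate m_{i+1} = d_i*a_i - m_i, d_{i+1} = (161 - m_{i+1}^2)/d_i, a_{i+1} = floor((a_0 + m_{i+1})/d_{i+1}):
  m_1 = 1*12 - 0 = 12, d_1 = (161 - 12^2)/1 = 17/1 = 17, a_1 = floor((12 + 12)/17) = 1.
  m_2 = 17*1 - 12 = 5, d_2 = (161 - 5^2)/17 = 136/17 = 8, a_2 = floor((12 + 5)/8) = 2.
  m_3 = 8*2 - 5 = 11, d_3 = (161 - 11^2)/8 = 40/8 = 5, a_3 = floor((12 + 11)/5) = 4.
  m_4 = 5*4 - 11 = 9, d_4 = (161 - 9^2)/5 = 80/5 = 16, a_4 = floor((12 + 9)/16) = 1.
  m_5 = 16*1 - 9 = 7, d_5 = (161 - 7^2)/16 = 112/16 = 7, a_5 = floor((12 + 7)/7) = 2.
  m_6 = 7*2 - 7 = 7, d_6 = (161 - 7^2)/7 = 112/7 = 16, a_6 = floor((12 + 7)/16) = 1.
  m_7 = 16*1 - 7 = 9, d_7 = (161 - 9^2)/16 = 80/16 = 5, a_7 = floor((12 + 9)/5) = 4.
  m_8 = 5*4 - 9 = 11, d_8 = (161 - 11^2)/5 = 40/5 = 8, a_8 = floor((12 + 11)/8) = 2.
  m_9 = 8*2 - 11 = 5, d_9 = (161 - 5^2)/8 = 136/8 = 17, a_9 = floor((12 + 5)/17) = 1.
  m_10 = 17*1 - 5 = 12, d_10 = (161 - 12^2)/17 = 17/17 = 1, a_10 = floor((12 + 12)/1) = 24.
  m_11 = 1*24 - 12 = 12, d_11 = (161 - 12^2)/1 = 17/1 = 17: (m_11, d_11) = (m_1, d_1) = (12, 17), so from here the quotients repeat a_1, ..., a_10; the period length is 10.
So sqrt(161) = [12; (1, 2, 4, 1, 2, 1, 4, 2, 1, 24)] with period length k = 10.
k is even, so the fundamental solution of x^2 - 161y^2 = 1 is (p_{k-1}, q_{k-1}) = (p_9, q_9); compute convergents through index 9.
Convergents (p_i = a_i*p_{i-1} + p_{i-2}, q_i = a_i*q_{i-1} + q_{i-2} with p_{-2}=0, p_{-1}=1, q_{-2}=1, q_{-1}=0):
  i=0: a_0=12, p_0 = 12*1 + 0 = 12, q_0 = 12*0 + 1 = 1.
  i=1: a_1=1, p_1 = 1*12 + 1 = 13, q_1 = 1*1 + 0 = 1.
  i=2: a_2=2, p_2 = 2*13 + 12 = 38, q_2 = 2*1 + 1 = 3.
  i=3: a_3=4, p_3 = 4*38 + 13 = 165, q_3 = 4*3 + 1 = 13.
  i=4: a_4=1, p_4 = 1*165 + 38 = 203, q_4 = 1*13 + 3 = 16.
  i=5: a_5=2, p_5 = 2*203 + 165 = 571, q_5 = 2*16 + 13 = 45.
  i=6: a_6=1, p_6 = 1*571 + 203 = 774, q_6 = 1*45 + 16 = 61.
  i=7: a_7=4, p_7 = 4*774 + 571 = 3667, q_7 = 4*61 + 45 = 289.
  i=8: a_8=2, p_8 = 2*3667 + 774 = 8108, q_8 = 2*289 + 61 = 639.
  i=9: a_9=1, p_9 = 1*8108 + 3667 = 11775, q_9 = 1*639 + 289 = 928.
Check: 11775^2 - 161*928^2 = 138650625 - 138650624 = 1, so (x, y) = (11775, 928) solves the equation, and by the theorem it is the least positive solution.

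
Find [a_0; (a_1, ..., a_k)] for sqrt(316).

Write x_i = (sqrt(316) + m_i)/d_i with (m_0, d_0) = (0, 1). a_0 = floor(sqrt(316)) = 17, since 17^2 = 289 <= 316 < 324 = 18^2.
Iterate m_{i+1} = d_i*a_i - m_i, d_{i+1} = (316 - m_{i+1}^2)/d_i, a_{i+1} = floor((a_0 + m_{i+1})/d_{i+1}):
  m_1 = 1*17 - 0 = 17, d_1 = (316 - 17^2)/1 = 27/1 = 27, a_1 = floor((17 + 17)/27) = 1.
  m_2 = 27*1 - 17 = 10, d_2 = (316 - 10^2)/27 = 216/27 = 8, a_2 = floor((17 + 10)/8) = 3.
  m_3 = 8*3 - 10 = 14, d_3 = (316 - 14^2)/8 = 120/8 = 15, a_3 = floor((17 + 14)/15) = 2.
  m_4 = 15*2 - 14 = 16, d_4 = (316 - 16^2)/15 = 60/15 = 4, a_4 = floor((17 + 16)/4) = 8.
  m_5 = 4*8 - 16 = 16, d_5 = (316 - 16^2)/4 = 60/4 = 15, a_5 = floor((17 + 16)/15) = 2.
  m_6 = 15*2 - 16 = 14, d_6 = (316 - 14^2)/15 = 120/15 = 8, a_6 = floor((17 + 14)/8) = 3.
  m_7 = 8*3 - 14 = 10, d_7 = (316 - 10^2)/8 = 216/8 = 27, a_7 = floor((17 + 10)/27) = 1.
  m_8 = 27*1 - 10 = 17, d_8 = (316 - 17^2)/27 = 27/27 = 1, a_8 = floor((17 + 17)/1) = 34.
  m_9 = 1*34 - 17 = 17, d_9 = (316 - 17^2)/1 = 27/1 = 27: (m_9, d_9) = (m_1, d_1) = (17, 27), so from here the quotients repeat a_1, ..., a_8; the period length is 8.
Hence the expansion of sqrt(316) is a_0 = 17 followed by the repeating block 1, 3, 2, 8, 2, 3, 1, 34 (period 8).

[17; (1, 3, 2, 8, 2, 3, 1, 34)]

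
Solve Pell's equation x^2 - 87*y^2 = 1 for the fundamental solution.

(x, y) = (28, 3)

First expand sqrt(87) as a continued fraction. With x_i = (sqrt(87) + m_i)/d_i and (m_0, d_0) = (0, 1): a_0 = floor(sqrt(87)) = 9, since 9^2 = 81 <= 87 < 100 = 10^2.
Iterate m_{i+1} = d_i*a_i - m_i, d_{i+1} = (87 - m_{i+1}^2)/d_i, a_{i+1} = floor((a_0 + m_{i+1})/d_{i+1}):
  m_1 = 1*9 - 0 = 9, d_1 = (87 - 9^2)/1 = 6/1 = 6, a_1 = floor((9 + 9)/6) = 3.
  m_2 = 6*3 - 9 = 9, d_2 = (87 - 9^2)/6 = 6/6 = 1, a_2 = floor((9 + 9)/1) = 18.
  m_3 = 1*18 - 9 = 9, d_3 = (87 - 9^2)/1 = 6/1 = 6: (m_3, d_3) = (m_1, d_1) = (9, 6), so from here the quotients repeat a_1, a_2; the period length is 2.
So sqrt(87) = [9; (3, 18)] with period length k = 2.
k is even, so the fundamental solution of x^2 - 87y^2 = 1 is (p_{k-1}, q_{k-1}) = (p_1, q_1); compute convergents through index 1.
Convergents (p_i = a_i*p_{i-1} + p_{i-2}, q_i = a_i*q_{i-1} + q_{i-2} with p_{-2}=0, p_{-1}=1, q_{-2}=1, q_{-1}=0):
  i=0: a_0=9, p_0 = 9*1 + 0 = 9, q_0 = 9*0 + 1 = 1.
  i=1: a_1=3, p_1 = 3*9 + 1 = 28, q_1 = 3*1 + 0 = 3.
Check: 28^2 - 87*3^2 = 784 - 783 = 1, so (x, y) = (28, 3) solves the equation, and by the theorem it is the least positive solution.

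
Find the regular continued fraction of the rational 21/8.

[2; 1, 1, 1, 2]

Run the Euclidean algorithm on 21 and 8; the successive quotients are the partial quotients a_0, a_1, ... (each step inverts the fractional part left over by the previous one):
  21 = 2*8 + 5, so a_0 = 2.
  8 = 1*5 + 3, so a_1 = 1.
  5 = 1*3 + 2, so a_2 = 1.
  3 = 1*2 + 1, so a_3 = 1.
  2 = 2*1 + 0, so a_4 = 2.
The remainder reaches 0 after 5 divisions, so the expansion has 5 partial quotients, read off in order.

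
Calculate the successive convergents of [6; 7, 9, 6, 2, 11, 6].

6/1, 43/7, 393/64, 2401/391, 5195/846, 59546/9697, 362471/59028

Using the convergent recurrence p_i = a_i*p_{i-1} + p_{i-2}, q_i = a_i*q_{i-1} + q_{i-2} with p_{-2}=0, p_{-1}=1, q_{-2}=1, q_{-1}=0:
  i=0: a_0=6, p_0 = 6*1 + 0 = 6, q_0 = 6*0 + 1 = 1.
  i=1: a_1=7, p_1 = 7*6 + 1 = 43, q_1 = 7*1 + 0 = 7.
  i=2: a_2=9, p_2 = 9*43 + 6 = 393, q_2 = 9*7 + 1 = 64.
  i=3: a_3=6, p_3 = 6*393 + 43 = 2401, q_3 = 6*64 + 7 = 391.
  i=4: a_4=2, p_4 = 2*2401 + 393 = 5195, q_4 = 2*391 + 64 = 846.
  i=5: a_5=11, p_5 = 11*5195 + 2401 = 59546, q_5 = 11*846 + 391 = 9697.
  i=6: a_6=6, p_6 = 6*59546 + 5195 = 362471, q_6 = 6*9697 + 846 = 59028.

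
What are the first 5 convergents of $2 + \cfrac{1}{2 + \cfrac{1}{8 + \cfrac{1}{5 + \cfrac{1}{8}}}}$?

2/1, 5/2, 42/17, 215/87, 1762/713

Using the convergent recurrence p_i = a_i*p_{i-1} + p_{i-2}, q_i = a_i*q_{i-1} + q_{i-2} with p_{-2}=0, p_{-1}=1, q_{-2}=1, q_{-1}=0:
  i=0: a_0=2, p_0 = 2*1 + 0 = 2, q_0 = 2*0 + 1 = 1.
  i=1: a_1=2, p_1 = 2*2 + 1 = 5, q_1 = 2*1 + 0 = 2.
  i=2: a_2=8, p_2 = 8*5 + 2 = 42, q_2 = 8*2 + 1 = 17.
  i=3: a_3=5, p_3 = 5*42 + 5 = 215, q_3 = 5*17 + 2 = 87.
  i=4: a_4=8, p_4 = 8*215 + 42 = 1762, q_4 = 8*87 + 17 = 713.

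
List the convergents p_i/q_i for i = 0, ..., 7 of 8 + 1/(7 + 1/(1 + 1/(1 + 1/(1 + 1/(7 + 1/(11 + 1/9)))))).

8/1, 57/7, 65/8, 122/15, 187/23, 1431/176, 15928/1959, 144783/17807

Using the convergent recurrence p_i = a_i*p_{i-1} + p_{i-2}, q_i = a_i*q_{i-1} + q_{i-2} with p_{-2}=0, p_{-1}=1, q_{-2}=1, q_{-1}=0:
  i=0: a_0=8, p_0 = 8*1 + 0 = 8, q_0 = 8*0 + 1 = 1.
  i=1: a_1=7, p_1 = 7*8 + 1 = 57, q_1 = 7*1 + 0 = 7.
  i=2: a_2=1, p_2 = 1*57 + 8 = 65, q_2 = 1*7 + 1 = 8.
  i=3: a_3=1, p_3 = 1*65 + 57 = 122, q_3 = 1*8 + 7 = 15.
  i=4: a_4=1, p_4 = 1*122 + 65 = 187, q_4 = 1*15 + 8 = 23.
  i=5: a_5=7, p_5 = 7*187 + 122 = 1431, q_5 = 7*23 + 15 = 176.
  i=6: a_6=11, p_6 = 11*1431 + 187 = 15928, q_6 = 11*176 + 23 = 1959.
  i=7: a_7=9, p_7 = 9*15928 + 1431 = 144783, q_7 = 9*1959 + 176 = 17807.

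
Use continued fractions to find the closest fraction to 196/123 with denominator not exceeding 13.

8/5

Expand x = 196/123 as a continued fraction with the Euclidean algorithm:
  196 = 1*123 + 73, so a_0 = 1.
  123 = 1*73 + 50, so a_1 = 1.
  73 = 1*50 + 23, so a_2 = 1.
  50 = 2*23 + 4, so a_3 = 2.
  23 = 5*4 + 3, so a_4 = 5.
  4 = 1*3 + 1, so a_5 = 1.
  3 = 3*1 + 0, so a_6 = 3.
so x = [1; 1, 1, 2, 5, 1, 3].
Convergents (p_i = a_i*p_{i-1} + p_{i-2}, q_i = a_i*q_{i-1} + q_{i-2} with p_{-2}=0, p_{-1}=1, q_{-2}=1, q_{-1}=0), until the denominator exceeds 13:
  i=0: a_0=1, p_0 = 1*1 + 0 = 1, q_0 = 1*0 + 1 = 1.
  i=1: a_1=1, p_1 = 1*1 + 1 = 2, q_1 = 1*1 + 0 = 1.
  i=2: a_2=1, p_2 = 1*2 + 1 = 3, q_2 = 1*1 + 1 = 2.
  i=3: a_3=2, p_3 = 2*3 + 2 = 8, q_3 = 2*2 + 1 = 5.
  i=4: a_4=5, p_4 = 5*8 + 3 = 43, q_4 = 5*5 + 2 = 27.
q_4 = 27 > 13, so the last convergent with denominator <= 13 is p_3/q_3 = 8/5.
The closest fraction with denominator <= 13 is either p_3/q_3 or the intermediate fraction (k*p_3 + p_2)/(k*q_3 + q_2) with the largest k >= 1 whose denominator stays <= 13; these approach x as k grows, and every other convergent or intermediate fraction in range is farther away.
Largest k: floor((13 - q_2)/q_3) = floor((13 - 2)/5) = 2.
That gives (2*8 + 3)/(2*5 + 2) = 19/12.
Compare the errors: |x - 8/5| = |196*5 - 8*123|/(123*5) = 4/615, and |x - 19/12| = |196*12 - 19*123|/(123*12) = 15/1476.
Cross-multiplying, 4*1476 = 5904 < 9225 = 15*615, so 4/615 is smaller: the convergent 8/5 is closer to x than 19/12.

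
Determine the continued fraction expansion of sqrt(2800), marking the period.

Write x_i = (sqrt(2800) + m_i)/d_i with (m_0, d_0) = (0, 1). a_0 = floor(sqrt(2800)) = 52, since 52^2 = 2704 <= 2800 < 2809 = 53^2.
Iterate m_{i+1} = d_i*a_i - m_i, d_{i+1} = (2800 - m_{i+1}^2)/d_i, a_{i+1} = floor((a_0 + m_{i+1})/d_{i+1}):
  m_1 = 1*52 - 0 = 52, d_1 = (2800 - 52^2)/1 = 96/1 = 96, a_1 = floor((52 + 52)/96) = 1.
  m_2 = 96*1 - 52 = 44, d_2 = (2800 - 44^2)/96 = 864/96 = 9, a_2 = floor((52 + 44)/9) = 10.
  m_3 = 9*10 - 44 = 46, d_3 = (2800 - 46^2)/9 = 684/9 = 76, a_3 = floor((52 + 46)/76) = 1.
  m_4 = 76*1 - 46 = 30, d_4 = (2800 - 30^2)/76 = 1900/76 = 25, a_4 = floor((52 + 30)/25) = 3.
  m_5 = 25*3 - 30 = 45, d_5 = (2800 - 45^2)/25 = 775/25 = 31, a_5 = floor((52 + 45)/31) = 3.
  m_6 = 31*3 - 45 = 48, d_6 = (2800 - 48^2)/31 = 496/31 = 16, a_6 = floor((52 + 48)/16) = 6.
  m_7 = 16*6 - 48 = 48, d_7 = (2800 - 48^2)/16 = 496/16 = 31, a_7 = floor((52 + 48)/31) = 3.
  m_8 = 31*3 - 48 = 45, d_8 = (2800 - 45^2)/31 = 775/31 = 25, a_8 = floor((52 + 45)/25) = 3.
  m_9 = 25*3 - 45 = 30, d_9 = (2800 - 30^2)/25 = 1900/25 = 76, a_9 = floor((52 + 30)/76) = 1.
  m_10 = 76*1 - 30 = 46, d_10 = (2800 - 46^2)/76 = 684/76 = 9, a_10 = floor((52 + 46)/9) = 10.
  m_11 = 9*10 - 46 = 44, d_11 = (2800 - 44^2)/9 = 864/9 = 96, a_11 = floor((52 + 44)/96) = 1.
  m_12 = 96*1 - 44 = 52, d_12 = (2800 - 52^2)/96 = 96/96 = 1, a_12 = floor((52 + 52)/1) = 104.
  m_13 = 1*104 - 52 = 52, d_13 = (2800 - 52^2)/1 = 96/1 = 96: (m_13, d_13) = (m_1, d_1) = (52, 96), so from here the quotients repeat a_1, ..., a_12; the period length is 12.
Hence the expansion of sqrt(2800) is a_0 = 52 followed by the repeating block 1, 10, 1, 3, 3, 6, 3, 3, 1, 10, 1, 104 (period 12).

[52; (1, 10, 1, 3, 3, 6, 3, 3, 1, 10, 1, 104)]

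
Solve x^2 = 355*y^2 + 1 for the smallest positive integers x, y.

(x, y) = (954809, 50676)

First expand sqrt(355) as a continued fraction. With x_i = (sqrt(355) + m_i)/d_i and (m_0, d_0) = (0, 1): a_0 = floor(sqrt(355)) = 18, since 18^2 = 324 <= 355 < 361 = 19^2.
Iterate m_{i+1} = d_i*a_i - m_i, d_{i+1} = (355 - m_{i+1}^2)/d_i, a_{i+1} = floor((a_0 + m_{i+1})/d_{i+1}):
  m_1 = 1*18 - 0 = 18, d_1 = (355 - 18^2)/1 = 31/1 = 31, a_1 = floor((18 + 18)/31) = 1.
  m_2 = 31*1 - 18 = 13, d_2 = (355 - 13^2)/31 = 186/31 = 6, a_2 = floor((18 + 13)/6) = 5.
  m_3 = 6*5 - 13 = 17, d_3 = (355 - 17^2)/6 = 66/6 = 11, a_3 = floor((18 + 17)/11) = 3.
  m_4 = 11*3 - 17 = 16, d_4 = (355 - 16^2)/11 = 99/11 = 9, a_4 = floor((18 + 16)/9) = 3.
  m_5 = 9*3 - 16 = 11, d_5 = (355 - 11^2)/9 = 234/9 = 26, a_5 = floor((18 + 11)/26) = 1.
  m_6 = 26*1 - 11 = 15, d_6 = (355 - 15^2)/26 = 130/26 = 5, a_6 = floor((18 + 15)/5) = 6.
  m_7 = 5*6 - 15 = 15, d_7 = (355 - 15^2)/5 = 130/5 = 26, a_7 = floor((18 + 15)/26) = 1.
  m_8 = 26*1 - 15 = 11, d_8 = (355 - 11^2)/26 = 234/26 = 9, a_8 = floor((18 + 11)/9) = 3.
  m_9 = 9*3 - 11 = 16, d_9 = (355 - 16^2)/9 = 99/9 = 11, a_9 = floor((18 + 16)/11) = 3.
  m_10 = 11*3 - 16 = 17, d_10 = (355 - 17^2)/11 = 66/11 = 6, a_10 = floor((18 + 17)/6) = 5.
  m_11 = 6*5 - 17 = 13, d_11 = (355 - 13^2)/6 = 186/6 = 31, a_11 = floor((18 + 13)/31) = 1.
  m_12 = 31*1 - 13 = 18, d_12 = (355 - 18^2)/31 = 31/31 = 1, a_12 = floor((18 + 18)/1) = 36.
  m_13 = 1*36 - 18 = 18, d_13 = (355 - 18^2)/1 = 31/1 = 31: (m_13, d_13) = (m_1, d_1) = (18, 31), so from here the quotients repeat a_1, ..., a_12; the period length is 12.
So sqrt(355) = [18; (1, 5, 3, 3, 1, 6, 1, 3, 3, 5, 1, 36)] with period length k = 12.
k is even, so the fundamental solution of x^2 - 355y^2 = 1 is (p_{k-1}, q_{k-1}) = (p_11, q_11); compute convergents through index 11.
Convergents (p_i = a_i*p_{i-1} + p_{i-2}, q_i = a_i*q_{i-1} + q_{i-2} with p_{-2}=0, p_{-1}=1, q_{-2}=1, q_{-1}=0):
  i=0: a_0=18, p_0 = 18*1 + 0 = 18, q_0 = 18*0 + 1 = 1.
  i=1: a_1=1, p_1 = 1*18 + 1 = 19, q_1 = 1*1 + 0 = 1.
  i=2: a_2=5, p_2 = 5*19 + 18 = 113, q_2 = 5*1 + 1 = 6.
  i=3: a_3=3, p_3 = 3*113 + 19 = 358, q_3 = 3*6 + 1 = 19.
  i=4: a_4=3, p_4 = 3*358 + 113 = 1187, q_4 = 3*19 + 6 = 63.
  i=5: a_5=1, p_5 = 1*1187 + 358 = 1545, q_5 = 1*63 + 19 = 82.
  i=6: a_6=6, p_6 = 6*1545 + 1187 = 10457, q_6 = 6*82 + 63 = 555.
  i=7: a_7=1, p_7 = 1*10457 + 1545 = 12002, q_7 = 1*555 + 82 = 637.
  i=8: a_8=3, p_8 = 3*12002 + 10457 = 46463, q_8 = 3*637 + 555 = 2466.
  i=9: a_9=3, p_9 = 3*46463 + 12002 = 151391, q_9 = 3*2466 + 637 = 8035.
  i=10: a_10=5, p_10 = 5*151391 + 46463 = 803418, q_10 = 5*8035 + 2466 = 42641.
  i=11: a_11=1, p_11 = 1*803418 + 151391 = 954809, q_11 = 1*42641 + 8035 = 50676.
Check: 954809^2 - 355*50676^2 = 911660226481 - 911660226480 = 1, so (x, y) = (954809, 50676) solves the equation, and by the theorem it is the least positive solution.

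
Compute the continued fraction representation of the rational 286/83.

[3; 2, 4, 9]

Run the Euclidean algorithm on 286 and 83; the successive quotients are the partial quotients a_0, a_1, ... (each step inverts the fractional part left over by the previous one):
  286 = 3*83 + 37, so a_0 = 3.
  83 = 2*37 + 9, so a_1 = 2.
  37 = 4*9 + 1, so a_2 = 4.
  9 = 9*1 + 0, so a_3 = 9.
The remainder reaches 0 after 4 divisions, so the expansion has 4 partial quotients, read off in order.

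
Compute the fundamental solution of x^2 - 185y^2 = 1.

(x, y) = (9249, 680)

First expand sqrt(185) as a continued fraction. With x_i = (sqrt(185) + m_i)/d_i and (m_0, d_0) = (0, 1): a_0 = floor(sqrt(185)) = 13, since 13^2 = 169 <= 185 < 196 = 14^2.
Iterate m_{i+1} = d_i*a_i - m_i, d_{i+1} = (185 - m_{i+1}^2)/d_i, a_{i+1} = floor((a_0 + m_{i+1})/d_{i+1}):
  m_1 = 1*13 - 0 = 13, d_1 = (185 - 13^2)/1 = 16/1 = 16, a_1 = floor((13 + 13)/16) = 1.
  m_2 = 16*1 - 13 = 3, d_2 = (185 - 3^2)/16 = 176/16 = 11, a_2 = floor((13 + 3)/11) = 1.
  m_3 = 11*1 - 3 = 8, d_3 = (185 - 8^2)/11 = 121/11 = 11, a_3 = floor((13 + 8)/11) = 1.
  m_4 = 11*1 - 8 = 3, d_4 = (185 - 3^2)/11 = 176/11 = 16, a_4 = floor((13 + 3)/16) = 1.
  m_5 = 16*1 - 3 = 13, d_5 = (185 - 13^2)/16 = 16/16 = 1, a_5 = floor((13 + 13)/1) = 26.
  m_6 = 1*26 - 13 = 13, d_6 = (185 - 13^2)/1 = 16/1 = 16: (m_6, d_6) = (m_1, d_1) = (13, 16), so from here the quotients repeat a_1, ..., a_5; the period length is 5.
So sqrt(185) = [13; (1, 1, 1, 1, 26)] with period length k = 5.
k is odd, so (p_{k-1}, q_{k-1}) only solves x^2 - 185y^2 = -1 and the fundamental solution of x^2 - 185y^2 = 1 is (p_{2k-1}, q_{2k-1}) = (p_9, q_9); compute convergents through index 9, running through the period twice.
Convergents (p_i = a_i*p_{i-1} + p_{i-2}, q_i = a_i*q_{i-1} + q_{i-2} with p_{-2}=0, p_{-1}=1, q_{-2}=1, q_{-1}=0):
  i=0: a_0=13, p_0 = 13*1 + 0 = 13, q_0 = 13*0 + 1 = 1.
  i=1: a_1=1, p_1 = 1*13 + 1 = 14, q_1 = 1*1 + 0 = 1.
  i=2: a_2=1, p_2 = 1*14 + 13 = 27, q_2 = 1*1 + 1 = 2.
  i=3: a_3=1, p_3 = 1*27 + 14 = 41, q_3 = 1*2 + 1 = 3.
  i=4: a_4=1, p_4 = 1*41 + 27 = 68, q_4 = 1*3 + 2 = 5.
  i=5: a_5=26, p_5 = 26*68 + 41 = 1809, q_5 = 26*5 + 3 = 133.
  i=6: a_6=1, p_6 = 1*1809 + 68 = 1877, q_6 = 1*133 + 5 = 138.
  i=7: a_7=1, p_7 = 1*1877 + 1809 = 3686, q_7 = 1*138 + 133 = 271.
  i=8: a_8=1, p_8 = 1*3686 + 1877 = 5563, q_8 = 1*271 + 138 = 409.
  i=9: a_9=1, p_9 = 1*5563 + 3686 = 9249, q_9 = 1*409 + 271 = 680.
Indeed p_4^2 - 185*q_4^2 = 4624 - 4625 = -1, not +1.
Check: 9249^2 - 185*680^2 = 85544001 - 85544000 = 1, so (x, y) = (9249, 680) solves the equation, and by the theorem it is the least positive solution.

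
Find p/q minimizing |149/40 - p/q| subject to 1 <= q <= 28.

Expand x = 149/40 as a continued fraction with the Euclidean algorithm:
  149 = 3*40 + 29, so a_0 = 3.
  40 = 1*29 + 11, so a_1 = 1.
  29 = 2*11 + 7, so a_2 = 2.
  11 = 1*7 + 4, so a_3 = 1.
  7 = 1*4 + 3, so a_4 = 1.
  4 = 1*3 + 1, so a_5 = 1.
  3 = 3*1 + 0, so a_6 = 3.
so x = [3; 1, 2, 1, 1, 1, 3].
Convergents (p_i = a_i*p_{i-1} + p_{i-2}, q_i = a_i*q_{i-1} + q_{i-2} with p_{-2}=0, p_{-1}=1, q_{-2}=1, q_{-1}=0), until the denominator exceeds 28:
  i=0: a_0=3, p_0 = 3*1 + 0 = 3, q_0 = 3*0 + 1 = 1.
  i=1: a_1=1, p_1 = 1*3 + 1 = 4, q_1 = 1*1 + 0 = 1.
  i=2: a_2=2, p_2 = 2*4 + 3 = 11, q_2 = 2*1 + 1 = 3.
  i=3: a_3=1, p_3 = 1*11 + 4 = 15, q_3 = 1*3 + 1 = 4.
  i=4: a_4=1, p_4 = 1*15 + 11 = 26, q_4 = 1*4 + 3 = 7.
  i=5: a_5=1, p_5 = 1*26 + 15 = 41, q_5 = 1*7 + 4 = 11.
  i=6: a_6=3, p_6 = 3*41 + 26 = 149, q_6 = 3*11 + 7 = 40.
q_6 = 40 > 28, so the last convergent with denominator <= 28 is p_5/q_5 = 41/11.
The closest fraction with denominator <= 28 is either p_5/q_5 or the intermediate fraction (k*p_5 + p_4)/(k*q_5 + q_4) with the largest k >= 1 whose denominator stays <= 28; these approach x as k grows, and every other convergent or intermediate fraction in range is farther away.
Largest k: floor((28 - q_4)/q_5) = floor((28 - 7)/11) = 1.
That gives (1*41 + 26)/(1*11 + 7) = 67/18.
Compare the errors: |x - 41/11| = |149*11 - 41*40|/(40*11) = 1/440, and |x - 67/18| = |149*18 - 67*40|/(40*18) = 2/720.
Cross-multiplying, 1*720 = 720 < 880 = 2*440, so 1/440 is smaller: the convergent 41/11 is closer to x than 67/18.

41/11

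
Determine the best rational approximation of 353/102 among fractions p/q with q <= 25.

Expand x = 353/102 as a continued fraction with the Euclidean algorithm:
  353 = 3*102 + 47, so a_0 = 3.
  102 = 2*47 + 8, so a_1 = 2.
  47 = 5*8 + 7, so a_2 = 5.
  8 = 1*7 + 1, so a_3 = 1.
  7 = 7*1 + 0, so a_4 = 7.
so x = [3; 2, 5, 1, 7].
Convergents (p_i = a_i*p_{i-1} + p_{i-2}, q_i = a_i*q_{i-1} + q_{i-2} with p_{-2}=0, p_{-1}=1, q_{-2}=1, q_{-1}=0), until the denominator exceeds 25:
  i=0: a_0=3, p_0 = 3*1 + 0 = 3, q_0 = 3*0 + 1 = 1.
  i=1: a_1=2, p_1 = 2*3 + 1 = 7, q_1 = 2*1 + 0 = 2.
  i=2: a_2=5, p_2 = 5*7 + 3 = 38, q_2 = 5*2 + 1 = 11.
  i=3: a_3=1, p_3 = 1*38 + 7 = 45, q_3 = 1*11 + 2 = 13.
  i=4: a_4=7, p_4 = 7*45 + 38 = 353, q_4 = 7*13 + 11 = 102.
q_4 = 102 > 25, so the last convergent with denominator <= 25 is p_3/q_3 = 45/13.
The closest fraction with denominator <= 25 is either p_3/q_3 or the intermediate fraction (k*p_3 + p_2)/(k*q_3 + q_2) with the largest k >= 1 whose denominator stays <= 25; these approach x as k grows, and every other convergent or intermediate fraction in range is farther away.
Largest k: floor((25 - q_2)/q_3) = floor((25 - 11)/13) = 1.
That gives (1*45 + 38)/(1*13 + 11) = 83/24.
Compare the errors: |x - 45/13| = |353*13 - 45*102|/(102*13) = 1/1326, and |x - 83/24| = |353*24 - 83*102|/(102*24) = 6/2448.
Cross-multiplying, 1*2448 = 2448 < 7956 = 6*1326, so 1/1326 is smaller: the convergent 45/13 is closer to x than 83/24.

45/13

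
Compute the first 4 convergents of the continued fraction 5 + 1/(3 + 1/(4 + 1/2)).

Using the convergent recurrence p_i = a_i*p_{i-1} + p_{i-2}, q_i = a_i*q_{i-1} + q_{i-2} with p_{-2}=0, p_{-1}=1, q_{-2}=1, q_{-1}=0:
  i=0: a_0=5, p_0 = 5*1 + 0 = 5, q_0 = 5*0 + 1 = 1.
  i=1: a_1=3, p_1 = 3*5 + 1 = 16, q_1 = 3*1 + 0 = 3.
  i=2: a_2=4, p_2 = 4*16 + 5 = 69, q_2 = 4*3 + 1 = 13.
  i=3: a_3=2, p_3 = 2*69 + 16 = 154, q_3 = 2*13 + 3 = 29.

5/1, 16/3, 69/13, 154/29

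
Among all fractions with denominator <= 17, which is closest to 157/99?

27/17

Expand x = 157/99 as a continued fraction with the Euclidean algorithm:
  157 = 1*99 + 58, so a_0 = 1.
  99 = 1*58 + 41, so a_1 = 1.
  58 = 1*41 + 17, so a_2 = 1.
  41 = 2*17 + 7, so a_3 = 2.
  17 = 2*7 + 3, so a_4 = 2.
  7 = 2*3 + 1, so a_5 = 2.
  3 = 3*1 + 0, so a_6 = 3.
so x = [1; 1, 1, 2, 2, 2, 3].
Convergents (p_i = a_i*p_{i-1} + p_{i-2}, q_i = a_i*q_{i-1} + q_{i-2} with p_{-2}=0, p_{-1}=1, q_{-2}=1, q_{-1}=0), until the denominator exceeds 17:
  i=0: a_0=1, p_0 = 1*1 + 0 = 1, q_0 = 1*0 + 1 = 1.
  i=1: a_1=1, p_1 = 1*1 + 1 = 2, q_1 = 1*1 + 0 = 1.
  i=2: a_2=1, p_2 = 1*2 + 1 = 3, q_2 = 1*1 + 1 = 2.
  i=3: a_3=2, p_3 = 2*3 + 2 = 8, q_3 = 2*2 + 1 = 5.
  i=4: a_4=2, p_4 = 2*8 + 3 = 19, q_4 = 2*5 + 2 = 12.
  i=5: a_5=2, p_5 = 2*19 + 8 = 46, q_5 = 2*12 + 5 = 29.
q_5 = 29 > 17, so the last convergent with denominator <= 17 is p_4/q_4 = 19/12.
The closest fraction with denominator <= 17 is either p_4/q_4 or the intermediate fraction (k*p_4 + p_3)/(k*q_4 + q_3) with the largest k >= 1 whose denominator stays <= 17; these approach x as k grows, and every other convergent or intermediate fraction in range is farther away.
Largest k: floor((17 - q_3)/q_4) = floor((17 - 5)/12) = 1.
That gives (1*19 + 8)/(1*12 + 5) = 27/17.
Compare the errors: |x - 19/12| = |157*12 - 19*99|/(99*12) = 3/1188, and |x - 27/17| = |157*17 - 27*99|/(99*17) = 4/1683.
Cross-multiplying, 4*1188 = 4752 < 5049 = 3*1683, so 4/1683 is smaller: the intermediate fraction 27/17 is closer to x than 19/12.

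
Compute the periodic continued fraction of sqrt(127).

[11; (3, 1, 2, 2, 7, 11, 7, 2, 2, 1, 3, 22)]

Write x_i = (sqrt(127) + m_i)/d_i with (m_0, d_0) = (0, 1). a_0 = floor(sqrt(127)) = 11, since 11^2 = 121 <= 127 < 144 = 12^2.
Iterate m_{i+1} = d_i*a_i - m_i, d_{i+1} = (127 - m_{i+1}^2)/d_i, a_{i+1} = floor((a_0 + m_{i+1})/d_{i+1}):
  m_1 = 1*11 - 0 = 11, d_1 = (127 - 11^2)/1 = 6/1 = 6, a_1 = floor((11 + 11)/6) = 3.
  m_2 = 6*3 - 11 = 7, d_2 = (127 - 7^2)/6 = 78/6 = 13, a_2 = floor((11 + 7)/13) = 1.
  m_3 = 13*1 - 7 = 6, d_3 = (127 - 6^2)/13 = 91/13 = 7, a_3 = floor((11 + 6)/7) = 2.
  m_4 = 7*2 - 6 = 8, d_4 = (127 - 8^2)/7 = 63/7 = 9, a_4 = floor((11 + 8)/9) = 2.
  m_5 = 9*2 - 8 = 10, d_5 = (127 - 10^2)/9 = 27/9 = 3, a_5 = floor((11 + 10)/3) = 7.
  m_6 = 3*7 - 10 = 11, d_6 = (127 - 11^2)/3 = 6/3 = 2, a_6 = floor((11 + 11)/2) = 11.
  m_7 = 2*11 - 11 = 11, d_7 = (127 - 11^2)/2 = 6/2 = 3, a_7 = floor((11 + 11)/3) = 7.
  m_8 = 3*7 - 11 = 10, d_8 = (127 - 10^2)/3 = 27/3 = 9, a_8 = floor((11 + 10)/9) = 2.
  m_9 = 9*2 - 10 = 8, d_9 = (127 - 8^2)/9 = 63/9 = 7, a_9 = floor((11 + 8)/7) = 2.
  m_10 = 7*2 - 8 = 6, d_10 = (127 - 6^2)/7 = 91/7 = 13, a_10 = floor((11 + 6)/13) = 1.
  m_11 = 13*1 - 6 = 7, d_11 = (127 - 7^2)/13 = 78/13 = 6, a_11 = floor((11 + 7)/6) = 3.
  m_12 = 6*3 - 7 = 11, d_12 = (127 - 11^2)/6 = 6/6 = 1, a_12 = floor((11 + 11)/1) = 22.
  m_13 = 1*22 - 11 = 11, d_13 = (127 - 11^2)/1 = 6/1 = 6: (m_13, d_13) = (m_1, d_1) = (11, 6), so from here the quotients repeat a_1, ..., a_12; the period length is 12.
Hence the expansion of sqrt(127) is a_0 = 11 followed by the repeating block 3, 1, 2, 2, 7, 11, 7, 2, 2, 1, 3, 22 (period 12).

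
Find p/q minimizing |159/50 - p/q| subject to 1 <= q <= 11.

Expand x = 159/50 as a continued fraction with the Euclidean algorithm:
  159 = 3*50 + 9, so a_0 = 3.
  50 = 5*9 + 5, so a_1 = 5.
  9 = 1*5 + 4, so a_2 = 1.
  5 = 1*4 + 1, so a_3 = 1.
  4 = 4*1 + 0, so a_4 = 4.
so x = [3; 5, 1, 1, 4].
Convergents (p_i = a_i*p_{i-1} + p_{i-2}, q_i = a_i*q_{i-1} + q_{i-2} with p_{-2}=0, p_{-1}=1, q_{-2}=1, q_{-1}=0), until the denominator exceeds 11:
  i=0: a_0=3, p_0 = 3*1 + 0 = 3, q_0 = 3*0 + 1 = 1.
  i=1: a_1=5, p_1 = 5*3 + 1 = 16, q_1 = 5*1 + 0 = 5.
  i=2: a_2=1, p_2 = 1*16 + 3 = 19, q_2 = 1*5 + 1 = 6.
  i=3: a_3=1, p_3 = 1*19 + 16 = 35, q_3 = 1*6 + 5 = 11.
  i=4: a_4=4, p_4 = 4*35 + 19 = 159, q_4 = 4*11 + 6 = 50.
q_4 = 50 > 11, so the last convergent with denominator <= 11 is p_3/q_3 = 35/11.
The closest fraction with denominator <= 11 is either p_3/q_3 or the intermediate fraction (k*p_3 + p_2)/(k*q_3 + q_2) with the largest k >= 1 whose denominator stays <= 11; these approach x as k grows, and every other convergent or intermediate fraction in range is farther away.
Largest k: floor((11 - q_2)/q_3) = floor((11 - 6)/11) = 0.
Since k = 0, no intermediate fraction beyond p_3/q_3 has denominator <= 11, so the convergent 35/11 is the closest (its error is |159*11 - 35*50|/(50*11) = 1/550).

35/11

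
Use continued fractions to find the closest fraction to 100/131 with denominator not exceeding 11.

Expand x = 100/131 as a continued fraction with the Euclidean algorithm:
  100 = 0*131 + 100, so a_0 = 0.
  131 = 1*100 + 31, so a_1 = 1.
  100 = 3*31 + 7, so a_2 = 3.
  31 = 4*7 + 3, so a_3 = 4.
  7 = 2*3 + 1, so a_4 = 2.
  3 = 3*1 + 0, so a_5 = 3.
so x = [0; 1, 3, 4, 2, 3].
Convergents (p_i = a_i*p_{i-1} + p_{i-2}, q_i = a_i*q_{i-1} + q_{i-2} with p_{-2}=0, p_{-1}=1, q_{-2}=1, q_{-1}=0), until the denominator exceeds 11:
  i=0: a_0=0, p_0 = 0*1 + 0 = 0, q_0 = 0*0 + 1 = 1.
  i=1: a_1=1, p_1 = 1*0 + 1 = 1, q_1 = 1*1 + 0 = 1.
  i=2: a_2=3, p_2 = 3*1 + 0 = 3, q_2 = 3*1 + 1 = 4.
  i=3: a_3=4, p_3 = 4*3 + 1 = 13, q_3 = 4*4 + 1 = 17.
q_3 = 17 > 11, so the last convergent with denominator <= 11 is p_2/q_2 = 3/4.
The closest fraction with denominator <= 11 is either p_2/q_2 or the intermediate fraction (k*p_2 + p_1)/(k*q_2 + q_1) with the largest k >= 1 whose denominator stays <= 11; these approach x as k grows, and every other convergent or intermediate fraction in range is farther away.
Largest k: floor((11 - q_1)/q_2) = floor((11 - 1)/4) = 2.
That gives (2*3 + 1)/(2*4 + 1) = 7/9.
Compare the errors: |x - 3/4| = |100*4 - 3*131|/(131*4) = 7/524, and |x - 7/9| = |100*9 - 7*131|/(131*9) = 17/1179.
Cross-multiplying, 7*1179 = 8253 < 8908 = 17*524, so 7/524 is smaller: the convergent 3/4 is closer to x than 7/9.

3/4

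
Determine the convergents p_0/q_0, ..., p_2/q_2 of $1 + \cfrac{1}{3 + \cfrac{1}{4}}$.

Using the convergent recurrence p_i = a_i*p_{i-1} + p_{i-2}, q_i = a_i*q_{i-1} + q_{i-2} with p_{-2}=0, p_{-1}=1, q_{-2}=1, q_{-1}=0:
  i=0: a_0=1, p_0 = 1*1 + 0 = 1, q_0 = 1*0 + 1 = 1.
  i=1: a_1=3, p_1 = 3*1 + 1 = 4, q_1 = 3*1 + 0 = 3.
  i=2: a_2=4, p_2 = 4*4 + 1 = 17, q_2 = 4*3 + 1 = 13.

1/1, 4/3, 17/13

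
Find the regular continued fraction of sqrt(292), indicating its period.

Write x_i = (sqrt(292) + m_i)/d_i with (m_0, d_0) = (0, 1). a_0 = floor(sqrt(292)) = 17, since 17^2 = 289 <= 292 < 324 = 18^2.
Iterate m_{i+1} = d_i*a_i - m_i, d_{i+1} = (292 - m_{i+1}^2)/d_i, a_{i+1} = floor((a_0 + m_{i+1})/d_{i+1}):
  m_1 = 1*17 - 0 = 17, d_1 = (292 - 17^2)/1 = 3/1 = 3, a_1 = floor((17 + 17)/3) = 11.
  m_2 = 3*11 - 17 = 16, d_2 = (292 - 16^2)/3 = 36/3 = 12, a_2 = floor((17 + 16)/12) = 2.
  m_3 = 12*2 - 16 = 8, d_3 = (292 - 8^2)/12 = 228/12 = 19, a_3 = floor((17 + 8)/19) = 1.
  m_4 = 19*1 - 8 = 11, d_4 = (292 - 11^2)/19 = 171/19 = 9, a_4 = floor((17 + 11)/9) = 3.
  m_5 = 9*3 - 11 = 16, d_5 = (292 - 16^2)/9 = 36/9 = 4, a_5 = floor((17 + 16)/4) = 8.
  m_6 = 4*8 - 16 = 16, d_6 = (292 - 16^2)/4 = 36/4 = 9, a_6 = floor((17 + 16)/9) = 3.
  m_7 = 9*3 - 16 = 11, d_7 = (292 - 11^2)/9 = 171/9 = 19, a_7 = floor((17 + 11)/19) = 1.
  m_8 = 19*1 - 11 = 8, d_8 = (292 - 8^2)/19 = 228/19 = 12, a_8 = floor((17 + 8)/12) = 2.
  m_9 = 12*2 - 8 = 16, d_9 = (292 - 16^2)/12 = 36/12 = 3, a_9 = floor((17 + 16)/3) = 11.
  m_10 = 3*11 - 16 = 17, d_10 = (292 - 17^2)/3 = 3/3 = 1, a_10 = floor((17 + 17)/1) = 34.
  m_11 = 1*34 - 17 = 17, d_11 = (292 - 17^2)/1 = 3/1 = 3: (m_11, d_11) = (m_1, d_1) = (17, 3), so from here the quotients repeat a_1, ..., a_10; the period length is 10.
Hence the expansion of sqrt(292) is a_0 = 17 followed by the repeating block 11, 2, 1, 3, 8, 3, 1, 2, 11, 34 (period 10).

[17; (11, 2, 1, 3, 8, 3, 1, 2, 11, 34)]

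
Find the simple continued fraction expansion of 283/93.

Run the Euclidean algorithm on 283 and 93; the successive quotients are the partial quotients a_0, a_1, ... (each step inverts the fractional part left over by the previous one):
  283 = 3*93 + 4, so a_0 = 3.
  93 = 23*4 + 1, so a_1 = 23.
  4 = 4*1 + 0, so a_2 = 4.
The remainder reaches 0 after 3 divisions, so the expansion has 3 partial quotients, read off in order.

[3; 23, 4]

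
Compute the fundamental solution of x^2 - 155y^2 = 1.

(x, y) = (249, 20)

First expand sqrt(155) as a continued fraction. With x_i = (sqrt(155) + m_i)/d_i and (m_0, d_0) = (0, 1): a_0 = floor(sqrt(155)) = 12, since 12^2 = 144 <= 155 < 169 = 13^2.
Iterate m_{i+1} = d_i*a_i - m_i, d_{i+1} = (155 - m_{i+1}^2)/d_i, a_{i+1} = floor((a_0 + m_{i+1})/d_{i+1}):
  m_1 = 1*12 - 0 = 12, d_1 = (155 - 12^2)/1 = 11/1 = 11, a_1 = floor((12 + 12)/11) = 2.
  m_2 = 11*2 - 12 = 10, d_2 = (155 - 10^2)/11 = 55/11 = 5, a_2 = floor((12 + 10)/5) = 4.
  m_3 = 5*4 - 10 = 10, d_3 = (155 - 10^2)/5 = 55/5 = 11, a_3 = floor((12 + 10)/11) = 2.
  m_4 = 11*2 - 10 = 12, d_4 = (155 - 12^2)/11 = 11/11 = 1, a_4 = floor((12 + 12)/1) = 24.
  m_5 = 1*24 - 12 = 12, d_5 = (155 - 12^2)/1 = 11/1 = 11: (m_5, d_5) = (m_1, d_1) = (12, 11), so from here the quotients repeat a_1, ..., a_4; the period length is 4.
So sqrt(155) = [12; (2, 4, 2, 24)] with period length k = 4.
k is even, so the fundamental solution of x^2 - 155y^2 = 1 is (p_{k-1}, q_{k-1}) = (p_3, q_3); compute convergents through index 3.
Convergents (p_i = a_i*p_{i-1} + p_{i-2}, q_i = a_i*q_{i-1} + q_{i-2} with p_{-2}=0, p_{-1}=1, q_{-2}=1, q_{-1}=0):
  i=0: a_0=12, p_0 = 12*1 + 0 = 12, q_0 = 12*0 + 1 = 1.
  i=1: a_1=2, p_1 = 2*12 + 1 = 25, q_1 = 2*1 + 0 = 2.
  i=2: a_2=4, p_2 = 4*25 + 12 = 112, q_2 = 4*2 + 1 = 9.
  i=3: a_3=2, p_3 = 2*112 + 25 = 249, q_3 = 2*9 + 2 = 20.
Check: 249^2 - 155*20^2 = 62001 - 62000 = 1, so (x, y) = (249, 20) solves the equation, and by the theorem it is the least positive solution.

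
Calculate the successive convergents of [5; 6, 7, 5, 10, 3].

Using the convergent recurrence p_i = a_i*p_{i-1} + p_{i-2}, q_i = a_i*q_{i-1} + q_{i-2} with p_{-2}=0, p_{-1}=1, q_{-2}=1, q_{-1}=0:
  i=0: a_0=5, p_0 = 5*1 + 0 = 5, q_0 = 5*0 + 1 = 1.
  i=1: a_1=6, p_1 = 6*5 + 1 = 31, q_1 = 6*1 + 0 = 6.
  i=2: a_2=7, p_2 = 7*31 + 5 = 222, q_2 = 7*6 + 1 = 43.
  i=3: a_3=5, p_3 = 5*222 + 31 = 1141, q_3 = 5*43 + 6 = 221.
  i=4: a_4=10, p_4 = 10*1141 + 222 = 11632, q_4 = 10*221 + 43 = 2253.
  i=5: a_5=3, p_5 = 3*11632 + 1141 = 36037, q_5 = 3*2253 + 221 = 6980.

5/1, 31/6, 222/43, 1141/221, 11632/2253, 36037/6980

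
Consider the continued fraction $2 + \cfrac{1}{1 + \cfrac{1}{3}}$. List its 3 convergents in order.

2/1, 3/1, 11/4

Using the convergent recurrence p_i = a_i*p_{i-1} + p_{i-2}, q_i = a_i*q_{i-1} + q_{i-2} with p_{-2}=0, p_{-1}=1, q_{-2}=1, q_{-1}=0:
  i=0: a_0=2, p_0 = 2*1 + 0 = 2, q_0 = 2*0 + 1 = 1.
  i=1: a_1=1, p_1 = 1*2 + 1 = 3, q_1 = 1*1 + 0 = 1.
  i=2: a_2=3, p_2 = 3*3 + 2 = 11, q_2 = 3*1 + 1 = 4.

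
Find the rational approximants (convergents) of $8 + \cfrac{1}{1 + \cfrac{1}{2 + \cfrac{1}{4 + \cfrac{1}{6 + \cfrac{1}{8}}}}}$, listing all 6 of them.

Using the convergent recurrence p_i = a_i*p_{i-1} + p_{i-2}, q_i = a_i*q_{i-1} + q_{i-2} with p_{-2}=0, p_{-1}=1, q_{-2}=1, q_{-1}=0:
  i=0: a_0=8, p_0 = 8*1 + 0 = 8, q_0 = 8*0 + 1 = 1.
  i=1: a_1=1, p_1 = 1*8 + 1 = 9, q_1 = 1*1 + 0 = 1.
  i=2: a_2=2, p_2 = 2*9 + 8 = 26, q_2 = 2*1 + 1 = 3.
  i=3: a_3=4, p_3 = 4*26 + 9 = 113, q_3 = 4*3 + 1 = 13.
  i=4: a_4=6, p_4 = 6*113 + 26 = 704, q_4 = 6*13 + 3 = 81.
  i=5: a_5=8, p_5 = 8*704 + 113 = 5745, q_5 = 8*81 + 13 = 661.

8/1, 9/1, 26/3, 113/13, 704/81, 5745/661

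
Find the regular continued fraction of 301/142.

[2; 8, 2, 1, 5]

Run the Euclidean algorithm on 301 and 142; the successive quotients are the partial quotients a_0, a_1, ... (each step inverts the fractional part left over by the previous one):
  301 = 2*142 + 17, so a_0 = 2.
  142 = 8*17 + 6, so a_1 = 8.
  17 = 2*6 + 5, so a_2 = 2.
  6 = 1*5 + 1, so a_3 = 1.
  5 = 5*1 + 0, so a_4 = 5.
The remainder reaches 0 after 5 divisions, so the expansion has 5 partial quotients, read off in order.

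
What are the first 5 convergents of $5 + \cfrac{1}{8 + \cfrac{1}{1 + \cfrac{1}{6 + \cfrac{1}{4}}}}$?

5/1, 41/8, 46/9, 317/62, 1314/257

Using the convergent recurrence p_i = a_i*p_{i-1} + p_{i-2}, q_i = a_i*q_{i-1} + q_{i-2} with p_{-2}=0, p_{-1}=1, q_{-2}=1, q_{-1}=0:
  i=0: a_0=5, p_0 = 5*1 + 0 = 5, q_0 = 5*0 + 1 = 1.
  i=1: a_1=8, p_1 = 8*5 + 1 = 41, q_1 = 8*1 + 0 = 8.
  i=2: a_2=1, p_2 = 1*41 + 5 = 46, q_2 = 1*8 + 1 = 9.
  i=3: a_3=6, p_3 = 6*46 + 41 = 317, q_3 = 6*9 + 8 = 62.
  i=4: a_4=4, p_4 = 4*317 + 46 = 1314, q_4 = 4*62 + 9 = 257.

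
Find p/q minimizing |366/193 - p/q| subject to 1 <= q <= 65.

55/29

Expand x = 366/193 as a continued fraction with the Euclidean algorithm:
  366 = 1*193 + 173, so a_0 = 1.
  193 = 1*173 + 20, so a_1 = 1.
  173 = 8*20 + 13, so a_2 = 8.
  20 = 1*13 + 7, so a_3 = 1.
  13 = 1*7 + 6, so a_4 = 1.
  7 = 1*6 + 1, so a_5 = 1.
  6 = 6*1 + 0, so a_6 = 6.
so x = [1; 1, 8, 1, 1, 1, 6].
Convergents (p_i = a_i*p_{i-1} + p_{i-2}, q_i = a_i*q_{i-1} + q_{i-2} with p_{-2}=0, p_{-1}=1, q_{-2}=1, q_{-1}=0), until the denominator exceeds 65:
  i=0: a_0=1, p_0 = 1*1 + 0 = 1, q_0 = 1*0 + 1 = 1.
  i=1: a_1=1, p_1 = 1*1 + 1 = 2, q_1 = 1*1 + 0 = 1.
  i=2: a_2=8, p_2 = 8*2 + 1 = 17, q_2 = 8*1 + 1 = 9.
  i=3: a_3=1, p_3 = 1*17 + 2 = 19, q_3 = 1*9 + 1 = 10.
  i=4: a_4=1, p_4 = 1*19 + 17 = 36, q_4 = 1*10 + 9 = 19.
  i=5: a_5=1, p_5 = 1*36 + 19 = 55, q_5 = 1*19 + 10 = 29.
  i=6: a_6=6, p_6 = 6*55 + 36 = 366, q_6 = 6*29 + 19 = 193.
q_6 = 193 > 65, so the last convergent with denominator <= 65 is p_5/q_5 = 55/29.
The closest fraction with denominator <= 65 is either p_5/q_5 or the intermediate fraction (k*p_5 + p_4)/(k*q_5 + q_4) with the largest k >= 1 whose denominator stays <= 65; these approach x as k grows, and every other convergent or intermediate fraction in range is farther away.
Largest k: floor((65 - q_4)/q_5) = floor((65 - 19)/29) = 1.
That gives (1*55 + 36)/(1*29 + 19) = 91/48.
Compare the errors: |x - 55/29| = |366*29 - 55*193|/(193*29) = 1/5597, and |x - 91/48| = |366*48 - 91*193|/(193*48) = 5/9264.
Cross-multiplying, 1*9264 = 9264 < 27985 = 5*5597, so 1/5597 is smaller: the convergent 55/29 is closer to x than 91/48.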